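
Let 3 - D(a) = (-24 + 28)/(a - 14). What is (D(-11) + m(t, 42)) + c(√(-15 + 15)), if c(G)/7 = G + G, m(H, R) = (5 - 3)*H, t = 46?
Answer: 2379/25 ≈ 95.160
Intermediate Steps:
m(H, R) = 2*H
D(a) = 3 - 4/(-14 + a) (D(a) = 3 - (-24 + 28)/(a - 14) = 3 - 4/(-14 + a))
c(G) = 14*G (c(G) = 7*(G + G) = 7*(2*G) = 14*G)
(D(-11) + m(t, 42)) + c(√(-15 + 15)) = ((-46 + 3*(-11))/(-14 - 11) + 2*46) + 14*√(-15 + 15) = ((-46 - 33)/(-25) + 92) + 14*√0 = (-1/25*(-79) + 92) + 14*0 = (79/25 + 92) + 0 = 2379/25 + 0 = 2379/25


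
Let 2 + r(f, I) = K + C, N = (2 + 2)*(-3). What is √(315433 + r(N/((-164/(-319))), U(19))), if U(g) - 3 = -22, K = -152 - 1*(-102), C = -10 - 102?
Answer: √315269 ≈ 561.49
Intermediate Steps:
C = -112
K = -50 (K = -152 + 102 = -50)
N = -12 (N = 4*(-3) = -12)
U(g) = -19 (U(g) = 3 - 22 = -19)
r(f, I) = -164 (r(f, I) = -2 + (-50 - 112) = -2 - 162 = -164)
√(315433 + r(N/((-164/(-319))), U(19))) = √(315433 - 164) = √315269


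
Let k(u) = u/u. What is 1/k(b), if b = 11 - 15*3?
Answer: 1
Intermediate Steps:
b = -34 (b = 11 - 45 = -34)
k(u) = 1
1/k(b) = 1/1 = 1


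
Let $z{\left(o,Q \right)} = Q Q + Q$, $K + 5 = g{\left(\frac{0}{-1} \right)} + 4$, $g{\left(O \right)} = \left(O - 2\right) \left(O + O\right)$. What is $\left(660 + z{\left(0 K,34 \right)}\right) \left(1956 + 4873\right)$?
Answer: $12633650$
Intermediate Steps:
$g{\left(O \right)} = 2 O \left(-2 + O\right)$ ($g{\left(O \right)} = \left(-2 + O\right) 2 O = 2 O \left(-2 + O\right)$)
$K = -1$ ($K = -5 + \left(2 \frac{0}{-1} \left(-2 + \frac{0}{-1}\right) + 4\right) = -5 + \left(2 \cdot 0 \left(-1\right) \left(-2 + 0 \left(-1\right)\right) + 4\right) = -5 + \left(2 \cdot 0 \left(-2 + 0\right) + 4\right) = -5 + \left(2 \cdot 0 \left(-2\right) + 4\right) = -5 + \left(0 + 4\right) = -5 + 4 = -1$)
$z{\left(o,Q \right)} = Q + Q^{2}$ ($z{\left(o,Q \right)} = Q^{2} + Q = Q + Q^{2}$)
$\left(660 + z{\left(0 K,34 \right)}\right) \left(1956 + 4873\right) = \left(660 + 34 \left(1 + 34\right)\right) \left(1956 + 4873\right) = \left(660 + 34 \cdot 35\right) 6829 = \left(660 + 1190\right) 6829 = 1850 \cdot 6829 = 12633650$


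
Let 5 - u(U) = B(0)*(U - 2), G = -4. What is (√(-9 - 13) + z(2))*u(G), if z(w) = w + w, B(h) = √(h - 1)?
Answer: (4 + I*√22)*(5 + 6*I) ≈ -8.1425 + 47.452*I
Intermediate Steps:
B(h) = √(-1 + h)
z(w) = 2*w
u(U) = 5 - I*(-2 + U) (u(U) = 5 - √(-1 + 0)*(U - 2) = 5 - √(-1)*(-2 + U) = 5 - I*(-2 + U))
(√(-9 - 13) + z(2))*u(G) = (√(-9 - 13) + 2*2)*(5 + 2*I - 1*I*(-4)) = (√(-22) + 4)*(5 + 2*I + 4*I) = (I*√22 + 4)*(5 + 6*I) = (4 + I*√22)*(5 + 6*I)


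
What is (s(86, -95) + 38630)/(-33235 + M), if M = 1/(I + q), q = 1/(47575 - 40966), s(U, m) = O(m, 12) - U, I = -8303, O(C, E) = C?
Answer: -2109870650174/1823754878219 ≈ -1.1569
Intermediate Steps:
s(U, m) = m - U
q = 1/6609 ≈ 0.00015131
M = -6609/54874526 (M = 1/(-8303 + 1/6609) = 1/(-54874526/6609) = -6609/54874526 ≈ -0.00012044)
(s(86, -95) + 38630)/(-33235 + M) = ((-95 - 1*86) + 38630)/(-33235 - 6609/54874526) = ((-95 - 86) + 38630)/(-1823754878219/54874526) = (-181 + 38630)*(-54874526/1823754878219) = 38449*(-54874526/1823754878219) = -2109870650174/1823754878219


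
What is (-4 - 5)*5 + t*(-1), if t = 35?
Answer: -80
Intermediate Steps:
(-4 - 5)*5 + t*(-1) = (-4 - 5)*5 + 35*(-1) = -9*5 - 35 = -45 - 35 = -80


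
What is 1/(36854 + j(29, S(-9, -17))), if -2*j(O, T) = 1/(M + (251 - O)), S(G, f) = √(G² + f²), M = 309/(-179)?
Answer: 78858/2906232553 ≈ 2.7134e-5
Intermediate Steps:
M = -309/179 (M = 309*(-1/179) = -309/179 ≈ -1.7263)
j(O, T) = -1/(2*(44620/179 - O)) (j(O, T) = -1/(2*(-309/179 + (251 - O))) = -1/(2*(44620/179 - O)))
1/(36854 + j(29, S(-9, -17))) = 1/(36854 + 179/(2*(-44620 + 179*29))) = 1/(36854 + 179/(2*(-44620 + 5191))) = 1/(36854 + (179/2)/(-39429)) = 1/(36854 + (179/2)*(-1/39429)) = 1/(36854 - 179/78858) = 1/(2906232553/78858) = 78858/2906232553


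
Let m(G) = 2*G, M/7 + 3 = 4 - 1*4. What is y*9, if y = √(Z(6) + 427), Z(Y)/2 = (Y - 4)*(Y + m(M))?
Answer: 9*√283 ≈ 151.40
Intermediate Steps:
M = -21 (M = -21 + 7*(4 - 1*4) = -21 + 7*(4 - 4) = -21 + 7*0 = -21 + 0 = -21)
Z(Y) = 2*(-42 + Y)*(-4 + Y) (Z(Y) = 2*((Y - 4)*(Y + 2*(-21))) = 2*((-4 + Y)*(Y - 42)) = 2*((-4 + Y)*(-42 + Y)) = 2*((-42 + Y)*(-4 + Y)) = 2*(-42 + Y)*(-4 + Y))
y = √283 (y = √((336 - 92*6 + 2*6²) + 427) = √((336 - 552 + 2*36) + 427) = √((336 - 552 + 72) + 427) = √(-144 + 427) = √283 ≈ 16.823)
y*9 = √283*9 = 9*√283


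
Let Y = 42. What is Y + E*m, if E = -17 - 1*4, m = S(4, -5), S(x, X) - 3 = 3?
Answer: -84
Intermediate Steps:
S(x, X) = 6 (S(x, X) = 3 + 3 = 6)
m = 6
E = -21 (E = -17 - 4 = -21)
Y + E*m = 42 - 21*6 = 42 - 126 = -84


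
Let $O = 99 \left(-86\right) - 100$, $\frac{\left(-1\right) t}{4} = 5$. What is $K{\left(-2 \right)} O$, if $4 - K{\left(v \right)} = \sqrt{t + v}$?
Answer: $-34456 + 8614 i \sqrt{22} \approx -34456.0 + 40403.0 i$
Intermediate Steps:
$t = -20$ ($t = \left(-4\right) 5 = -20$)
$O = -8614$ ($O = -8514 - 100 = -8614$)
$K{\left(v \right)} = 4 - \sqrt{-20 + v}$
$K{\left(-2 \right)} O = \left(4 - \sqrt{-20 - 2}\right) \left(-8614\right) = \left(4 - \sqrt{-22}\right) \left(-8614\right) = \left(4 - i \sqrt{22}\right) \left(-8614\right) = -34456 + 8614 i \sqrt{22}$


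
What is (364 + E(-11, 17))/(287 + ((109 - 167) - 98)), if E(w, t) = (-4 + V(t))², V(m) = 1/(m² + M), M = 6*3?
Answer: 35812165/12346619 ≈ 2.9006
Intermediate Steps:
M = 18
V(m) = 1/(18 + m²) (V(m) = 1/(m² + 18) = 1/(18 + m²))
E(w, t) = (-4 + 1/(18 + t²))²
(364 + E(-11, 17))/(287 + ((109 - 167) - 98)) = (364 + (71 + 4*17²)²/(18 + 17²)²)/(287 + ((109 - 167) - 98)) = (364 + (71 + 4*289)²/(18 + 289)²)/(287 + (-58 - 98)) = (364 + (71 + 1156)²/307²)/(287 - 156) = (364 + (1/94249)*1227²)/131 = (364 + (1/94249)*1505529)*(1/131) = (364 + 1505529/94249)*(1/131) = (35812165/94249)*(1/131) = 35812165/12346619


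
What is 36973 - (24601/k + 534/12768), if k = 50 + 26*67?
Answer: 1258387861/34048 ≈ 36959.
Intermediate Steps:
k = 1792 (k = 50 + 1742 = 1792)
36973 - (24601/k + 534/12768) = 36973 - (24601/1792 + 534/12768) = 36973 - (24601*(1/1792) + 534*(1/12768)) = 36973 - (24601/1792 + 89/2128) = 36973 - 1*468843/34048 = 36973 - 468843/34048 = 1258387861/34048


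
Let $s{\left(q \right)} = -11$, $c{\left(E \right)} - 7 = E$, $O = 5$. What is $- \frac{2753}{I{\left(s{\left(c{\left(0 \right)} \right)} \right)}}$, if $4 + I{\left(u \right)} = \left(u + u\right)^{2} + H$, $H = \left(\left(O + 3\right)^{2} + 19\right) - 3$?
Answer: $- \frac{2753}{560} \approx -4.9161$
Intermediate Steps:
$c{\left(E \right)} = 7 + E$
$H = 80$ ($H = \left(\left(5 + 3\right)^{2} + 19\right) - 3 = \left(8^{2} + 19\right) - 3 = \left(64 + 19\right) - 3 = 83 - 3 = 80$)
$I{\left(u \right)} = 76 + 4 u^{2}$ ($I{\left(u \right)} = -4 + \left(\left(u + u\right)^{2} + 80\right) = -4 + \left(\left(2 u\right)^{2} + 80\right) = -4 + \left(4 u^{2} + 80\right) = -4 + \left(80 + 4 u^{2}\right) = 76 + 4 u^{2}$)
$- \frac{2753}{I{\left(s{\left(c{\left(0 \right)} \right)} \right)}} = - \frac{2753}{76 + 4 \left(-11\right)^{2}} = - \frac{2753}{76 + 4 \cdot 121} = - \frac{2753}{76 + 484} = - \frac{2753}{560}$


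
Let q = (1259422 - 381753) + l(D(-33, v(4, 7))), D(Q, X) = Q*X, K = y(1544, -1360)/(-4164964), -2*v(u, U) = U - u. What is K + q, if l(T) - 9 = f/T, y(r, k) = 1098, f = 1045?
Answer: 16450133397803/18742338 ≈ 8.7770e+5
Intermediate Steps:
v(u, U) = u/2 - U/2 (v(u, U) = -(U - u)/2 = u/2 - U/2)
K = -549/2082482 (K = 1098/(-4164964) = 1098*(-1/4164964) = -549/2082482 ≈ -0.00026363)
l(T) = 9 + 1045/T
q = 7899292/9 (q = (1259422 - 381753) + (9 + 1045/((-33*((½)*4 - ½*7)))) = 877669 + (9 + 1045/((-33*(2 - 7/2)))) = 877669 + (9 + 1045/((-33*(-3/2)))) = 877669 + (9 + 1045/(99/2)) = 877669 + (9 + 1045*(2/99)) = 877669 + (9 + 190/9) = 877669 + 271/9 = 7899292/9 ≈ 8.7770e+5)
K + q = -549/2082482 + 7899292/9 = 16450133397803/18742338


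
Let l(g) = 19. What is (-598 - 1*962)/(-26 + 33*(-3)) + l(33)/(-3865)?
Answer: 241081/19325 ≈ 12.475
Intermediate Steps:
(-598 - 1*962)/(-26 + 33*(-3)) + l(33)/(-3865) = (-598 - 1*962)/(-26 + 33*(-3)) + 19/(-3865) = (-598 - 962)/(-26 - 99) + 19*(-1/3865) = -1560/(-125) - 19/3865 = -1560*(-1/125) - 19/3865 = 312/25 - 19/3865 = 241081/19325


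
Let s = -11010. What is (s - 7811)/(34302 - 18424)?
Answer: -18821/15878 ≈ -1.1854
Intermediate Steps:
(s - 7811)/(34302 - 18424) = (-11010 - 7811)/(34302 - 18424) = -18821/15878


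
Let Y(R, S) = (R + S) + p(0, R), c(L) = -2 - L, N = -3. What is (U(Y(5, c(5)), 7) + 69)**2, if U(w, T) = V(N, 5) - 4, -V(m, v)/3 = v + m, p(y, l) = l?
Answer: 3481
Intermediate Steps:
V(m, v) = -3*m - 3*v (V(m, v) = -3*(v + m) = -3*(m + v) = -3*m - 3*v)
Y(R, S) = S + 2*R (Y(R, S) = (R + S) + R = S + 2*R)
U(w, T) = -10 (U(w, T) = (-3*(-3) - 3*5) - 4 = (9 - 15) - 4 = -6 - 4 = -10)
(U(Y(5, c(5)), 7) + 69)**2 = (-10 + 69)**2 = 59**2 = 3481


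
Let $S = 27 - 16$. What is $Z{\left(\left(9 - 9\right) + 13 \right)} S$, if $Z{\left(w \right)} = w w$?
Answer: $1859$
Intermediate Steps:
$S = 11$ ($S = 27 - 16 = 11$)
$Z{\left(w \right)} = w^{2}$
$Z{\left(\left(9 - 9\right) + 13 \right)} S = \left(\left(9 - 9\right) + 13\right)^{2} \cdot 11 = \left(0 + 13\right)^{2} \cdot 11 = 13^{2} \cdot 11 = 169 \cdot 11 = 1859$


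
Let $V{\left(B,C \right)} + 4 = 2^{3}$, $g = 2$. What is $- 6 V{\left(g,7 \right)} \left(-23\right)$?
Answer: $552$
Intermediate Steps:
$V{\left(B,C \right)} = 4$ ($V{\left(B,C \right)} = -4 + 2^{3} = -4 + 8 = 4$)
$- 6 V{\left(g,7 \right)} \left(-23\right) = \left(-6\right) 4 \left(-23\right) = \left(-24\right) \left(-23\right) = 552$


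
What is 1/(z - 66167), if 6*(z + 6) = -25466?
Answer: -3/211252 ≈ -1.4201e-5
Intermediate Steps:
z = -12751/3 (z = -6 + (⅙)*(-25466) = -6 - 12733/3 = -12751/3 ≈ -4250.3)
1/(z - 66167) = 1/(-12751/3 - 66167) = 1/(-211252/3) = -3/211252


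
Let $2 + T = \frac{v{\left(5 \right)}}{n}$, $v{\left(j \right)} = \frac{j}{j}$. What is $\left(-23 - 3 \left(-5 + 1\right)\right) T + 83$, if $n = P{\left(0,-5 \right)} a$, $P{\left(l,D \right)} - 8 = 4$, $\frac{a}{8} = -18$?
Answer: $\frac{181451}{1728} \approx 105.01$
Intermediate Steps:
$a = -144$ ($a = 8 \left(-18\right) = -144$)
$P{\left(l,D \right)} = 12$ ($P{\left(l,D \right)} = 8 + 4 = 12$)
$n = -1728$ ($n = 12 \left(-144\right) = -1728$)
$v{\left(j \right)} = 1$
$T = - \frac{3457}{1728}$ ($T = -2 + 1 \frac{1}{-1728} = -2 + 1 \left(- \frac{1}{1728}\right) = -2 - \frac{1}{1728} = - \frac{3457}{1728} \approx -2.0006$)
$\left(-23 - 3 \left(-5 + 1\right)\right) T + 83 = \left(-23 - 3 \left(-5 + 1\right)\right) \left(- \frac{3457}{1728}\right) + 83 = \left(-23 - 3 \left(-4\right)\right) \left(- \frac{3457}{1728}\right) + 83 = \left(-23 - -12\right) \left(- \frac{3457}{1728}\right) + 83 = \left(-23 + 12\right) \left(- \frac{3457}{1728}\right) + 83 = \left(-11\right) \left(- \frac{3457}{1728}\right) + 83 = \frac{38027}{1728} + 83 = \frac{181451}{1728}$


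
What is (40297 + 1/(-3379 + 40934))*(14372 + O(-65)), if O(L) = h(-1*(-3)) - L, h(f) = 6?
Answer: 21857369453348/37555 ≈ 5.8201e+8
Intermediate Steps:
O(L) = 6 - L
(40297 + 1/(-3379 + 40934))*(14372 + O(-65)) = (40297 + 1/(-3379 + 40934))*(14372 + (6 - 1*(-65))) = (40297 + 1/37555)*(14372 + (6 + 65)) = (40297 + 1/37555)*(14372 + 71) = (1513353836/37555)*14443 = 21857369453348/37555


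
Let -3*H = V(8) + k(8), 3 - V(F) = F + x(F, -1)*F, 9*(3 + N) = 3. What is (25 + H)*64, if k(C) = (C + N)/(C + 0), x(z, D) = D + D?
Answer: 12160/9 ≈ 1351.1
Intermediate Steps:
N = -8/3 (N = -3 + (⅑)*3 = -3 + ⅓ = -8/3 ≈ -2.6667)
x(z, D) = 2*D
V(F) = 3 + F (V(F) = 3 - (F + (2*(-1))*F) = 3 - (F - 2*F) = 3 - (-1)*F = 3 + F)
k(C) = (-8/3 + C)/C (k(C) = (C - 8/3)/(C + 0) = (-8/3 + C)/C)
H = -35/9 (H = -((3 + 8) + (-8/3 + 8)/8)/3 = -(11 + (⅛)*(16/3))/3 = -(11 + ⅔)/3 = -⅓*35/3 = -35/9 ≈ -3.8889)
(25 + H)*64 = (25 - 35/9)*64 = (190/9)*64 = 12160/9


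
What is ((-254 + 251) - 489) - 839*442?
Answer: -371330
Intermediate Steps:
((-254 + 251) - 489) - 839*442 = (-3 - 489) - 370838 = -492 - 370838 = -371330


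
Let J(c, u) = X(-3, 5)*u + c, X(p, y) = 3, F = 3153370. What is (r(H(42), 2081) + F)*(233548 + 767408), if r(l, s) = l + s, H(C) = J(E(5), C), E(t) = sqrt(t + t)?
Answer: 3158593731612 + 1000956*sqrt(10) ≈ 3.1586e+12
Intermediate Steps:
E(t) = sqrt(2)*sqrt(t) (E(t) = sqrt(2*t) = sqrt(2)*sqrt(t))
J(c, u) = c + 3*u (J(c, u) = 3*u + c = c + 3*u)
H(C) = sqrt(10) + 3*C (H(C) = sqrt(2)*sqrt(5) + 3*C = sqrt(10) + 3*C)
(r(H(42), 2081) + F)*(233548 + 767408) = (((sqrt(10) + 3*42) + 2081) + 3153370)*(233548 + 767408) = (((sqrt(10) + 126) + 2081) + 3153370)*1000956 = (((126 + sqrt(10)) + 2081) + 3153370)*1000956 = ((2207 + sqrt(10)) + 3153370)*1000956 = (3155577 + sqrt(10))*1000956 = 3158593731612 + 1000956*sqrt(10)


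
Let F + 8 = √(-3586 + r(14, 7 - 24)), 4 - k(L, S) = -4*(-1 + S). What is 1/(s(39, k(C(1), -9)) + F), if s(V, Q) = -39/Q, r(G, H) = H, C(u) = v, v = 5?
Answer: -996/525721 - 144*I*√3603/525721 ≈ -0.0018945 - 0.016441*I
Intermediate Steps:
C(u) = 5
k(L, S) = 4*S (k(L, S) = 4 - (-4)*(-1 + S) = 4 - (4 - 4*S) = 4 + (-4 + 4*S) = 4*S)
F = -8 + I*√3603 (F = -8 + √(-3586 + (7 - 24)) = -8 + √(-3586 - 17) = -8 + √(-3603) = -8 + I*√3603 ≈ -8.0 + 60.025*I)
1/(s(39, k(C(1), -9)) + F) = 1/(-39/(4*(-9)) + (-8 + I*√3603)) = 1/(-39/(-36) + (-8 + I*√3603)) = 1/(-39*(-1/36) + (-8 + I*√3603)) = 1/(13/12 + (-8 + I*√3603)) = 1/(-83/12 + I*√3603)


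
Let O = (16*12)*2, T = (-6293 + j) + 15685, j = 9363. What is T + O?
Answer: 19139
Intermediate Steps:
T = 18755 (T = (-6293 + 9363) + 15685 = 3070 + 15685 = 18755)
O = 384 (O = 192*2 = 384)
T + O = 18755 + 384 = 19139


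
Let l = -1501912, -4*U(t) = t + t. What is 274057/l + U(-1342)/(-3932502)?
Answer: -539368741783/2953135971912 ≈ -0.18264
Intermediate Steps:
U(t) = -t/2 (U(t) = -(t + t)/4 = -t/2)
274057/l + U(-1342)/(-3932502) = 274057/(-1501912) - 1/2*(-1342)/(-3932502) = 274057*(-1/1501912) + 671*(-1/3932502) = -274057/1501912 - 671/3932502 = -539368741783/2953135971912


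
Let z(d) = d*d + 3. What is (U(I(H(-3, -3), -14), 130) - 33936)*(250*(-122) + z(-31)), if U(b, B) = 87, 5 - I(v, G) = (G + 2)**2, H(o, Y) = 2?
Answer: 999764064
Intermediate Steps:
I(v, G) = 5 - (2 + G)**2 (I(v, G) = 5 - (G + 2)**2 = 5 - (2 + G)**2)
z(d) = 3 + d**2 (z(d) = d**2 + 3 = 3 + d**2)
(U(I(H(-3, -3), -14), 130) - 33936)*(250*(-122) + z(-31)) = (87 - 33936)*(250*(-122) + (3 + (-31)**2)) = -33849*(-30500 + (3 + 961)) = -33849*(-30500 + 964) = -33849*(-29536) = 999764064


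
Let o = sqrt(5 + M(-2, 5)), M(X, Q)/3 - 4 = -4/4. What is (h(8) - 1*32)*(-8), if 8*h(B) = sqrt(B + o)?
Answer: 256 - sqrt(8 + sqrt(14)) ≈ 252.57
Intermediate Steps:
M(X, Q) = 9 (M(X, Q) = 12 + 3*(-4/4) = 12 + 3*(-4*1/4) = 12 + 3*(-1) = 12 - 3 = 9)
o = sqrt(14) (o = sqrt(5 + 9) = sqrt(14) ≈ 3.7417)
h(B) = sqrt(B + sqrt(14))/8
(h(8) - 1*32)*(-8) = (sqrt(8 + sqrt(14))/8 - 1*32)*(-8) = (sqrt(8 + sqrt(14))/8 - 32)*(-8) = (-32 + sqrt(8 + sqrt(14))/8)*(-8) = 256 - sqrt(8 + sqrt(14))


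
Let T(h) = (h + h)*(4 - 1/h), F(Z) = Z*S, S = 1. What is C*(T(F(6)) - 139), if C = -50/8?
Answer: 2325/4 ≈ 581.25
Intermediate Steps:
C = -25/4 (C = -50*⅛ = -25/4 ≈ -6.2500)
F(Z) = Z (F(Z) = Z*1 = Z)
T(h) = 2*h*(4 - 1/h) (T(h) = (2*h)*(4 - 1/h) = 2*h*(4 - 1/h))
C*(T(F(6)) - 139) = -25*((-2 + 8*6) - 139)/4 = -25*((-2 + 48) - 139)/4 = -25*(46 - 139)/4 = -25/4*(-93) = 2325/4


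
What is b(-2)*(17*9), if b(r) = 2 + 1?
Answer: 459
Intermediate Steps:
b(r) = 3
b(-2)*(17*9) = 3*(17*9) = 3*153 = 459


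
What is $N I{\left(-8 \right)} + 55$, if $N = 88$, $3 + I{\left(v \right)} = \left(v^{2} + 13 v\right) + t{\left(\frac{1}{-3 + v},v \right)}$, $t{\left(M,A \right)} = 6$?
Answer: $-3201$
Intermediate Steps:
$I{\left(v \right)} = 3 + v^{2} + 13 v$ ($I{\left(v \right)} = -3 + \left(\left(v^{2} + 13 v\right) + 6\right) = -3 + \left(6 + v^{2} + 13 v\right) = 3 + v^{2} + 13 v$)
$N I{\left(-8 \right)} + 55 = 88 \left(3 + \left(-8\right)^{2} + 13 \left(-8\right)\right) + 55 = 88 \left(3 + 64 - 104\right) + 55 = 88 \left(-37\right) + 55 = -3256 + 55 = -3201$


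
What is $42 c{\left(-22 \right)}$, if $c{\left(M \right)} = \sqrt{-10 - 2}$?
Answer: $84 i \sqrt{3} \approx 145.49 i$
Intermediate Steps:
$c{\left(M \right)} = 2 i \sqrt{3}$ ($c{\left(M \right)} = \sqrt{-12} = 2 i \sqrt{3}$)
$42 c{\left(-22 \right)} = 42 \cdot 2 i \sqrt{3} = 84 i \sqrt{3}$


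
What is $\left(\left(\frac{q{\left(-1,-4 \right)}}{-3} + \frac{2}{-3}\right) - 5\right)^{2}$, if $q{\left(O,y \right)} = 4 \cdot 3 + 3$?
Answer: $\frac{1024}{9} \approx 113.78$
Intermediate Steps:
$q{\left(O,y \right)} = 15$ ($q{\left(O,y \right)} = 12 + 3 = 15$)
$\left(\left(\frac{q{\left(-1,-4 \right)}}{-3} + \frac{2}{-3}\right) - 5\right)^{2} = \left(\left(\frac{15}{-3} + \frac{2}{-3}\right) - 5\right)^{2} = \left(\left(15 \left(- \frac{1}{3}\right) + 2 \left(- \frac{1}{3}\right)\right) - 5\right)^{2} = \left(\left(-5 - \frac{2}{3}\right) - 5\right)^{2} = \left(- \frac{17}{3} - 5\right)^{2} = \left(- \frac{32}{3}\right)^{2} = \frac{1024}{9}$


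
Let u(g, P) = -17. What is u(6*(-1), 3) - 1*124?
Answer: -141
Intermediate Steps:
u(6*(-1), 3) - 1*124 = -17 - 1*124 = -17 - 124 = -141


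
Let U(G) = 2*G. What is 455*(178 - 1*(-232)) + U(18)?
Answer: 186586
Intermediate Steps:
455*(178 - 1*(-232)) + U(18) = 455*(178 - 1*(-232)) + 2*18 = 455*(178 + 232) + 36 = 455*410 + 36 = 186550 + 36 = 186586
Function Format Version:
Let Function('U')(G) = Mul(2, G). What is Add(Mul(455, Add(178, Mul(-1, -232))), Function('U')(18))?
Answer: 186586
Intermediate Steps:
Add(Mul(455, Add(178, Mul(-1, -232))), Function('U')(18)) = Add(Mul(455, Add(178, Mul(-1, -232))), Mul(2, 18)) = Add(Mul(455, Add(178, 232)), 36) = Add(Mul(455, 410), 36) = Add(186550, 36) = 186586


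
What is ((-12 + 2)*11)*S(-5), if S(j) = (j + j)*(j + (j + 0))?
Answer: -11000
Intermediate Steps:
S(j) = 4*j² (S(j) = (2*j)*(j + j) = (2*j)*(2*j) = 4*j²)
((-12 + 2)*11)*S(-5) = ((-12 + 2)*11)*(4*(-5)²) = (-10*11)*(4*25) = -110*100 = -11000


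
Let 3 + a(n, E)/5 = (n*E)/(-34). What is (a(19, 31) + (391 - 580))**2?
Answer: 97634161/1156 ≈ 84459.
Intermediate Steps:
a(n, E) = -15 - 5*E*n/34 (a(n, E) = -15 + 5*((n*E)/(-34)) = -15 + 5*((E*n)*(-1/34)) = -15 + 5*(-E*n/34) = -15 - 5*E*n/34)
(a(19, 31) + (391 - 580))**2 = ((-15 - 5/34*31*19) + (391 - 580))**2 = ((-15 - 2945/34) - 189)**2 = (-3455/34 - 189)**2 = (-9881/34)**2 = 97634161/1156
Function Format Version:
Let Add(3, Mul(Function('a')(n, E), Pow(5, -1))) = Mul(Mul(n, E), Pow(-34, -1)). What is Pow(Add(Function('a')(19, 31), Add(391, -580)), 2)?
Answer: Rational(97634161, 1156) ≈ 84459.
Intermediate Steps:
Function('a')(n, E) = Add(-15, Mul(Rational(-5, 34), E, n)) (Function('a')(n, E) = Add(-15, Mul(5, Mul(Mul(n, E), Pow(-34, -1)))) = Add(-15, Mul(5, Mul(Mul(E, n), Rational(-1, 34)))) = Add(-15, Mul(5, Mul(Rational(-1, 34), E, n))) = Add(-15, Mul(Rational(-5, 34), E, n)))
Pow(Add(Function('a')(19, 31), Add(391, -580)), 2) = Pow(Add(Add(-15, Mul(Rational(-5, 34), 31, 19)), Add(391, -580)), 2) = Pow(Add(Add(-15, Rational(-2945, 34)), -189), 2) = Pow(Add(Rational(-3455, 34), -189), 2) = Pow(Rational(-9881, 34), 2) = Rational(97634161, 1156)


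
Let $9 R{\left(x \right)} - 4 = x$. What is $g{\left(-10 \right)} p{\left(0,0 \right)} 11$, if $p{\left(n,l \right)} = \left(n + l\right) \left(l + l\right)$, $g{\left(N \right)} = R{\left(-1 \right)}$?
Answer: $0$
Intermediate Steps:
$R{\left(x \right)} = \frac{4}{9} + \frac{x}{9}$
$g{\left(N \right)} = \frac{1}{3}$ ($g{\left(N \right)} = \frac{4}{9} + \frac{1}{9} \left(-1\right) = \frac{4}{9} - \frac{1}{9} = \frac{1}{3}$)
$p{\left(n,l \right)} = 2 l \left(l + n\right)$ ($p{\left(n,l \right)} = \left(l + n\right) 2 l = 2 l \left(l + n\right)$)
$g{\left(-10 \right)} p{\left(0,0 \right)} 11 = \frac{2 \cdot 0 \left(0 + 0\right)}{3} \cdot 11 = \frac{2 \cdot 0 \cdot 0}{3} \cdot 11 = \frac{1}{3} \cdot 0 \cdot 11 = 0 \cdot 11 = 0$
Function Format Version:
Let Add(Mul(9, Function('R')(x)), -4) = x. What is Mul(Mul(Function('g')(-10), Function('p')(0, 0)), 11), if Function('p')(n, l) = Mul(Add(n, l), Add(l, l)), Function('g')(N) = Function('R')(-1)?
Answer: 0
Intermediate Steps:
Function('R')(x) = Add(Rational(4, 9), Mul(Rational(1, 9), x))
Function('g')(N) = Rational(1, 3) (Function('g')(N) = Add(Rational(4, 9), Mul(Rational(1, 9), -1)) = Add(Rational(4, 9), Rational(-1, 9)) = Rational(1, 3))
Function('p')(n, l) = Mul(2, l, Add(l, n)) (Function('p')(n, l) = Mul(Add(l, n), Mul(2, l)) = Mul(2, l, Add(l, n)))
Mul(Mul(Function('g')(-10), Function('p')(0, 0)), 11) = Mul(Mul(Rational(1, 3), Mul(2, 0, Add(0, 0))), 11) = Mul(Mul(Rational(1, 3), Mul(2, 0, 0)), 11) = Mul(Mul(Rational(1, 3), 0), 11) = Mul(0, 11) = 0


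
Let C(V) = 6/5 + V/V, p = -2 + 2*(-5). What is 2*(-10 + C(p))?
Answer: -78/5 ≈ -15.600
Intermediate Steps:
p = -12 (p = -2 - 10 = -12)
C(V) = 11/5 (C(V) = 6*(1/5) + 1 = 6/5 + 1 = 11/5)
2*(-10 + C(p)) = 2*(-10 + 11/5) = 2*(-39/5) = -78/5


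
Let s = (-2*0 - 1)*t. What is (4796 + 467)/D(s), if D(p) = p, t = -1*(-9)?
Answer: -5263/9 ≈ -584.78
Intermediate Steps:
t = 9
s = -9 (s = (-2*0 - 1)*9 = (0 - 1)*9 = -1*9 = -9)
(4796 + 467)/D(s) = (4796 + 467)/(-9) = 5263*(-⅑) = -5263/9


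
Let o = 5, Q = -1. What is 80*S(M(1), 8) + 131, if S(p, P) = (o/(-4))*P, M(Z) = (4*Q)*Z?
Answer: -669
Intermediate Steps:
M(Z) = -4*Z (M(Z) = (4*(-1))*Z = -4*Z)
S(p, P) = -5*P/4 (S(p, P) = (5/(-4))*P = (5*(-1/4))*P = -5*P/4)
80*S(M(1), 8) + 131 = 80*(-5/4*8) + 131 = 80*(-10) + 131 = -800 + 131 = -669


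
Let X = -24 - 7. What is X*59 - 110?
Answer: -1939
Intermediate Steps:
X = -31
X*59 - 110 = -31*59 - 110 = -1829 - 110 = -1939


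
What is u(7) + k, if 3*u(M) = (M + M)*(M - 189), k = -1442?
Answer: -6874/3 ≈ -2291.3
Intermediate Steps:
u(M) = 2*M*(-189 + M)/3 (u(M) = ((M + M)*(M - 189))/3 = ((2*M)*(-189 + M))/3 = (2*M*(-189 + M))/3 = 2*M*(-189 + M)/3)
u(7) + k = (⅔)*7*(-189 + 7) - 1442 = (⅔)*7*(-182) - 1442 = -2548/3 - 1442 = -6874/3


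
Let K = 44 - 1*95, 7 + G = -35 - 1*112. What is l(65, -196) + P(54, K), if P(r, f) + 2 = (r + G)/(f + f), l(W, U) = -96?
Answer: -4948/51 ≈ -97.020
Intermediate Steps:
G = -154 (G = -7 + (-35 - 1*112) = -7 + (-35 - 112) = -7 - 147 = -154)
K = -51 (K = 44 - 95 = -51)
P(r, f) = -2 + (-154 + r)/(2*f) (P(r, f) = -2 + (r - 154)/(f + f) = -2 + (-154 + r)/((2*f)) = -2 + (-154 + r)*(1/(2*f)) = -2 + (-154 + r)/(2*f))
l(65, -196) + P(54, K) = -96 + (½)*(-154 + 54 - 4*(-51))/(-51) = -96 + (½)*(-1/51)*(-154 + 54 + 204) = -96 + (½)*(-1/51)*104 = -96 - 52/51 = -4948/51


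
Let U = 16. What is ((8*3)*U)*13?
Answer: 4992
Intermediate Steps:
((8*3)*U)*13 = ((8*3)*16)*13 = (24*16)*13 = 384*13 = 4992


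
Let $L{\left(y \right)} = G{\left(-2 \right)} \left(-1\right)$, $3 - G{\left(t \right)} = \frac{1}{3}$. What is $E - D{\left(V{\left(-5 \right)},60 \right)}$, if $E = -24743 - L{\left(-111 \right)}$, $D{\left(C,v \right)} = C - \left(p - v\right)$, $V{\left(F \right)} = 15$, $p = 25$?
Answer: $- \frac{74371}{3} \approx -24790.0$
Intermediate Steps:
$G{\left(t \right)} = \frac{8}{3}$ ($G{\left(t \right)} = 3 - \frac{1}{3} = \frac{8}{3}$)
$L{\left(y \right)} = - \frac{8}{3}$ ($L{\left(y \right)} = \frac{8}{3} \left(-1\right) = - \frac{8}{3}$)
$D{\left(C,v \right)} = -25 + C + v$ ($D{\left(C,v \right)} = C - \left(25 - v\right) = C + \left(-25 + v\right) = -25 + C + v$)
$E = - \frac{74221}{3}$ ($E = -24743 - - \frac{8}{3} = -24743 + \frac{8}{3} = - \frac{74221}{3} \approx -24740.0$)
$E - D{\left(V{\left(-5 \right)},60 \right)} = - \frac{74221}{3} - \left(-25 + 15 + 60\right) = - \frac{74221}{3} - 50 = - \frac{74371}{3}$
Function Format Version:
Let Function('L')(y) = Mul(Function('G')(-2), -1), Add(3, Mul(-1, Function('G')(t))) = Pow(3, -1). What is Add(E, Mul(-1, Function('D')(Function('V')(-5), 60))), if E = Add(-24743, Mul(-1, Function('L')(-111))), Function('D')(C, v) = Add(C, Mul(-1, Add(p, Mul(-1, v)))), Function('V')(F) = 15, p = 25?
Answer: Rational(-74371, 3) ≈ -24790.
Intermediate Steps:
Function('G')(t) = Rational(8, 3) (Function('G')(t) = Add(3, Mul(-1, Pow(3, -1))) = Add(3, Mul(-1, Rational(1, 3))) = Add(3, Rational(-1, 3)) = Rational(8, 3))
Function('L')(y) = Rational(-8, 3) (Function('L')(y) = Mul(Rational(8, 3), -1) = Rational(-8, 3))
Function('D')(C, v) = Add(-25, C, v) (Function('D')(C, v) = Add(C, Mul(-1, Add(25, Mul(-1, v)))) = Add(C, Add(-25, v)) = Add(-25, C, v))
E = Rational(-74221, 3) (E = Add(-24743, Mul(-1, Rational(-8, 3))) = Add(-24743, Rational(8, 3)) = Rational(-74221, 3) ≈ -24740.)
Add(E, Mul(-1, Function('D')(Function('V')(-5), 60))) = Add(Rational(-74221, 3), Mul(-1, Add(-25, 15, 60))) = Add(Rational(-74221, 3), Mul(-1, 50)) = Add(Rational(-74221, 3), -50) = Rational(-74371, 3)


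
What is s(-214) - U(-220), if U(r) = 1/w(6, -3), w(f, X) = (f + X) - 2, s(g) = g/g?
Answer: 0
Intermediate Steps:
s(g) = 1
w(f, X) = -2 + X + f (w(f, X) = (X + f) - 2 = -2 + X + f)
U(r) = 1 (U(r) = 1/(-2 - 3 + 6) = 1/1 = 1)
s(-214) - U(-220) = 1 - 1*1 = 1 - 1 = 0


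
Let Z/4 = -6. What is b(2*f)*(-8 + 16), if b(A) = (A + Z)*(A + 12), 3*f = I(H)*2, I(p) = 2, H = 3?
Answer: -22528/9 ≈ -2503.1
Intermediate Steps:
Z = -24 (Z = 4*(-6) = -24)
f = 4/3 (f = (2*2)/3 = (1/3)*4 = 4/3 ≈ 1.3333)
b(A) = (-24 + A)*(12 + A) (b(A) = (A - 24)*(A + 12) = (-24 + A)*(12 + A))
b(2*f)*(-8 + 16) = (-288 + (2*(4/3))**2 - 24*4/3)*(-8 + 16) = (-288 + (8/3)**2 - 12*8/3)*8 = (-288 + 64/9 - 32)*8 = -2816/9*8 = -22528/9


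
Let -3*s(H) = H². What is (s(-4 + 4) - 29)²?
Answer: 841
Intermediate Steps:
s(H) = -H²/3
(s(-4 + 4) - 29)² = (-(-4 + 4)²/3 - 29)² = (-⅓*0² - 29)² = (-⅓*0 - 29)² = (0 - 29)² = (-29)² = 841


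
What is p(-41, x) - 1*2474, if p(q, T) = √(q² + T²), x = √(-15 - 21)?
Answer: -2474 + √1645 ≈ -2433.4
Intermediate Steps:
x = 6*I (x = √(-36) = 6*I ≈ 6.0*I)
p(q, T) = √(T² + q²)
p(-41, x) - 1*2474 = √((6*I)² + (-41)²) - 1*2474 = √(-36 + 1681) - 2474 = √1645 - 2474 = -2474 + √1645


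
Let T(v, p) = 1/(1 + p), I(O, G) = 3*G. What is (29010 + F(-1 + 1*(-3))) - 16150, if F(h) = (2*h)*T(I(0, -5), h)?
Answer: 38588/3 ≈ 12863.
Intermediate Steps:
F(h) = 2*h/(1 + h) (F(h) = (2*h)/(1 + h) = 2*h/(1 + h))
(29010 + F(-1 + 1*(-3))) - 16150 = (29010 + 2*(-1 + 1*(-3))/(1 + (-1 + 1*(-3)))) - 16150 = (29010 + 2*(-1 - 3)/(1 + (-1 - 3))) - 16150 = (29010 + 2*(-4)/(1 - 4)) - 16150 = (29010 + 2*(-4)/(-3)) - 16150 = (29010 + 2*(-4)*(-⅓)) - 16150 = (29010 + 8/3) - 16150 = 87038/3 - 16150 = 38588/3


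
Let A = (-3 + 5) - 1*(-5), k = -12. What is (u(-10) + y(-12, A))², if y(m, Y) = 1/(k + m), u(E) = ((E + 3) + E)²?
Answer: 48094225/576 ≈ 83497.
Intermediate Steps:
u(E) = (3 + 2*E)² (u(E) = ((3 + E) + E)² = (3 + 2*E)²)
A = 7 (A = 2 + 5 = 7)
y(m, Y) = 1/(-12 + m)
(u(-10) + y(-12, A))² = ((3 + 2*(-10))² + 1/(-12 - 12))² = ((3 - 20)² + 1/(-24))² = ((-17)² - 1/24)² = (289 - 1/24)² = (6935/24)² = 48094225/576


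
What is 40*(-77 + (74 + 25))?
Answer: 880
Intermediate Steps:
40*(-77 + (74 + 25)) = 40*(-77 + 99) = 40*22 = 880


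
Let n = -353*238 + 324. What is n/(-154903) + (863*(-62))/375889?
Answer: 23169910492/58226333767 ≈ 0.39793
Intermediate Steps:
n = -83690 (n = -84014 + 324 = -83690)
n/(-154903) + (863*(-62))/375889 = -83690/(-154903) + (863*(-62))/375889 = -83690*(-1/154903) - 53506*1/375889 = 83690/154903 - 53506/375889 = 23169910492/58226333767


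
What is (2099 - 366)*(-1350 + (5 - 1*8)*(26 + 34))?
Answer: -2651490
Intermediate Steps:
(2099 - 366)*(-1350 + (5 - 1*8)*(26 + 34)) = 1733*(-1350 + (5 - 8)*60) = 1733*(-1350 - 3*60) = 1733*(-1350 - 180) = 1733*(-1530) = -2651490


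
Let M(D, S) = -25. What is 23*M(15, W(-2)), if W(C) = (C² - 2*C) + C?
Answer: -575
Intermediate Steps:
W(C) = C² - C
23*M(15, W(-2)) = 23*(-25) = -575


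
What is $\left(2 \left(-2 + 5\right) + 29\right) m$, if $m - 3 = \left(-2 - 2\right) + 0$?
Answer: $-35$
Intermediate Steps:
$m = -1$ ($m = 3 + \left(\left(-2 - 2\right) + 0\right) = 3 + \left(-4 + 0\right) = 3 - 4 = -1$)
$\left(2 \left(-2 + 5\right) + 29\right) m = \left(2 \left(-2 + 5\right) + 29\right) \left(-1\right) = \left(2 \cdot 3 + 29\right) \left(-1\right) = \left(6 + 29\right) \left(-1\right) = 35 \left(-1\right) = -35$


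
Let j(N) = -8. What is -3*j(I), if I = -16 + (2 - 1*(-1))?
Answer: 24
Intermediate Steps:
I = -13 (I = -16 + (2 + 1) = -16 + 3 = -13)
-3*j(I) = -3*(-8) = 24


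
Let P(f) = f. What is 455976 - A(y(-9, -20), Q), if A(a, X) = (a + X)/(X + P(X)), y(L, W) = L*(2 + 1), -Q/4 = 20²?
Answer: 1459121573/3200 ≈ 4.5598e+5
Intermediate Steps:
Q = -1600 (Q = -4*20² = -4*400 = -1600)
y(L, W) = 3*L (y(L, W) = L*3 = 3*L)
A(a, X) = (X + a)/(2*X) (A(a, X) = (a + X)/(X + X) = (X + a)/((2*X)) = (X + a)*(1/(2*X)) = (X + a)/(2*X))
455976 - A(y(-9, -20), Q) = 455976 - (-1600 + 3*(-9))/(2*(-1600)) = 455976 - (-1)*(-1600 - 27)/(2*1600) = 455976 - (-1)*(-1627)/(2*1600) = 455976 - 1*1627/3200 = 455976 - 1627/3200 = 1459121573/3200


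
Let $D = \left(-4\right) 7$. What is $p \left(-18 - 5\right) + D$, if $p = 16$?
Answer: $-396$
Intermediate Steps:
$D = -28$
$p \left(-18 - 5\right) + D = 16 \left(-18 - 5\right) - 28 = 16 \left(-23\right) - 28 = -368 - 28 = -396$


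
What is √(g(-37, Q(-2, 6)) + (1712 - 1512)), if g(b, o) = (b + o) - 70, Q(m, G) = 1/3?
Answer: 2*√210/3 ≈ 9.6609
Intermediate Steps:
Q(m, G) = ⅓
g(b, o) = -70 + b + o
√(g(-37, Q(-2, 6)) + (1712 - 1512)) = √((-70 - 37 + ⅓) + (1712 - 1512)) = √(-320/3 + 200) = √(280/3) = 2*√210/3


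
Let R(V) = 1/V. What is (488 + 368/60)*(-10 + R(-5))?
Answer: -126004/25 ≈ -5040.2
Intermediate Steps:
(488 + 368/60)*(-10 + R(-5)) = (488 + 368/60)*(-10 + 1/(-5)) = (488 + 368*(1/60))*(-10 - ⅕) = (488 + 92/15)*(-51/5) = (7412/15)*(-51/5) = -126004/25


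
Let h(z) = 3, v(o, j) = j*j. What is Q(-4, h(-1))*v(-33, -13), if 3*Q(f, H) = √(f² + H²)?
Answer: 845/3 ≈ 281.67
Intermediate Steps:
v(o, j) = j²
Q(f, H) = √(H² + f²)/3 (Q(f, H) = √(f² + H²)/3 = √(H² + f²)/3)
Q(-4, h(-1))*v(-33, -13) = (√(3² + (-4)²)/3)*(-13)² = (√(9 + 16)/3)*169 = (√25/3)*169 = ((⅓)*5)*169 = (5/3)*169 = 845/3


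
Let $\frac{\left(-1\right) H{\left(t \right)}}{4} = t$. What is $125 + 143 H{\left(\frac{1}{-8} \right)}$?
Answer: $\frac{393}{2} \approx 196.5$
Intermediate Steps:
$H{\left(t \right)} = - 4 t$
$125 + 143 H{\left(\frac{1}{-8} \right)} = 125 + 143 \left(- \frac{4}{-8}\right) = 125 + 143 \left(\left(-4\right) \left(- \frac{1}{8}\right)\right) = 125 + 143 \cdot \frac{1}{2} = 125 + \frac{143}{2} = \frac{393}{2}$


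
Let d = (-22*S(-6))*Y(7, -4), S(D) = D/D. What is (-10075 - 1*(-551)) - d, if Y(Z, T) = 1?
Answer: -9502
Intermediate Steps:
S(D) = 1
d = -22 (d = -22*1*1 = -22*1 = -22)
(-10075 - 1*(-551)) - d = (-10075 - 1*(-551)) - 1*(-22) = (-10075 + 551) + 22 = -9524 + 22 = -9502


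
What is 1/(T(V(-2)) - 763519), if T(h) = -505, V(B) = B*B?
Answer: -1/764024 ≈ -1.3089e-6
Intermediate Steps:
V(B) = B²
1/(T(V(-2)) - 763519) = 1/(-505 - 763519) = 1/(-764024) = -1/764024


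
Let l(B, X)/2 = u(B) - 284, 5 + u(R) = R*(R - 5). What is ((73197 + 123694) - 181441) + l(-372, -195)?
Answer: 295360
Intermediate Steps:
u(R) = -5 + R*(-5 + R) (u(R) = -5 + R*(R - 5) = -5 + R*(-5 + R))
l(B, X) = -578 - 10*B + 2*B² (l(B, X) = 2*((-5 + B² - 5*B) - 284) = 2*(-289 + B² - 5*B) = -578 - 10*B + 2*B²)
((73197 + 123694) - 181441) + l(-372, -195) = ((73197 + 123694) - 181441) + (-578 - 10*(-372) + 2*(-372)²) = (196891 - 181441) + (-578 + 3720 + 2*138384) = 15450 + (-578 + 3720 + 276768) = 15450 + 279910 = 295360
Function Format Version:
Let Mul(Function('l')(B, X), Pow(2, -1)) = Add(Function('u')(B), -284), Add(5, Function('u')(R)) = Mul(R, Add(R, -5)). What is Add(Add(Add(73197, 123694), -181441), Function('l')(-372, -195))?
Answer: 295360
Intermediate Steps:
Function('u')(R) = Add(-5, Mul(R, Add(-5, R))) (Function('u')(R) = Add(-5, Mul(R, Add(R, -5))) = Add(-5, Mul(R, Add(-5, R))))
Function('l')(B, X) = Add(-578, Mul(-10, B), Mul(2, Pow(B, 2))) (Function('l')(B, X) = Mul(2, Add(Add(-5, Pow(B, 2), Mul(-5, B)), -284)) = Mul(2, Add(-289, Pow(B, 2), Mul(-5, B))) = Add(-578, Mul(-10, B), Mul(2, Pow(B, 2))))
Add(Add(Add(73197, 123694), -181441), Function('l')(-372, -195)) = Add(Add(Add(73197, 123694), -181441), Add(-578, Mul(-10, -372), Mul(2, Pow(-372, 2)))) = Add(Add(196891, -181441), Add(-578, 3720, Mul(2, 138384))) = Add(15450, Add(-578, 3720, 276768)) = Add(15450, 279910) = 295360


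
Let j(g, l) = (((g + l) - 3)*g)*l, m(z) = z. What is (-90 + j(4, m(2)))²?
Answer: 4356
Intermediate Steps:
j(g, l) = g*l*(-3 + g + l) (j(g, l) = ((-3 + g + l)*g)*l = (g*(-3 + g + l))*l = g*l*(-3 + g + l))
(-90 + j(4, m(2)))² = (-90 + 4*2*(-3 + 4 + 2))² = (-90 + 4*2*3)² = (-90 + 24)² = (-66)² = 4356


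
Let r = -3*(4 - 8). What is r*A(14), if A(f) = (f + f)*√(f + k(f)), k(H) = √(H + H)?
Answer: 336*√(14 + 2*√7) ≈ 1475.8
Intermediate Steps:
k(H) = √2*√H (k(H) = √(2*H) = √2*√H)
A(f) = 2*f*√(f + √2*√f) (A(f) = (f + f)*√(f + √2*√f) = (2*f)*√(f + √2*√f) = 2*f*√(f + √2*√f))
r = 12 (r = -3*(-4) = 12)
r*A(14) = 12*(2*14*√(14 + √2*√14)) = 12*(2*14*√(14 + 2*√7)) = 12*(28*√(14 + 2*√7)) = 336*√(14 + 2*√7)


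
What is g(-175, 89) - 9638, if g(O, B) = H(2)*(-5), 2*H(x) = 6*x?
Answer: -9668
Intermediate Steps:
H(x) = 3*x (H(x) = (6*x)/2 = 3*x)
g(O, B) = -30 (g(O, B) = (3*2)*(-5) = 6*(-5) = -30)
g(-175, 89) - 9638 = -30 - 9638 = -9668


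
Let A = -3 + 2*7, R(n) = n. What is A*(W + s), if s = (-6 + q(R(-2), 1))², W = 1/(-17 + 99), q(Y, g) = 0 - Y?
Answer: 14443/82 ≈ 176.13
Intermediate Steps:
q(Y, g) = -Y
W = 1/82 ≈ 0.012195
s = 16 (s = (-6 - 1*(-2))² = (-6 + 2)² = (-4)² = 16)
A = 11 (A = -3 + 14 = 11)
A*(W + s) = 11*(1/82 + 16) = 11*(1313/82) = 14443/82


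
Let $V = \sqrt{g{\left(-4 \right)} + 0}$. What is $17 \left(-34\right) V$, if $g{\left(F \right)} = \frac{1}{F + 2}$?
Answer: $- 289 i \sqrt{2} \approx - 408.71 i$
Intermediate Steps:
$g{\left(F \right)} = \frac{1}{2 + F}$
$V = \frac{i \sqrt{2}}{2}$ ($V = \sqrt{\frac{1}{2 - 4} + 0} = \sqrt{\frac{1}{-2} + 0} = \sqrt{- \frac{1}{2} + 0} = \sqrt{- \frac{1}{2}} = \frac{i \sqrt{2}}{2} \approx 0.70711 i$)
$17 \left(-34\right) V = 17 \left(-34\right) \frac{i \sqrt{2}}{2} = - 578 \frac{i \sqrt{2}}{2} = - 289 i \sqrt{2}$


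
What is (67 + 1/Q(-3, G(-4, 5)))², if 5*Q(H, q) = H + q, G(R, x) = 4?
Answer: 5184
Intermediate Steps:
Q(H, q) = H/5 + q/5 (Q(H, q) = (H + q)/5 = H/5 + q/5)
(67 + 1/Q(-3, G(-4, 5)))² = (67 + 1/((⅕)*(-3) + (⅕)*4))² = (67 + 1/(-⅗ + ⅘))² = (67 + 1/(⅕))² = (67 + 5)² = 72² = 5184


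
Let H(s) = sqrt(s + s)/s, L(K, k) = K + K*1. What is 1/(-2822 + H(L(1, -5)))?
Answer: -1/2821 ≈ -0.00035448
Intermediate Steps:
L(K, k) = 2*K (L(K, k) = K + K = 2*K)
H(s) = sqrt(2)/sqrt(s) (H(s) = sqrt(2*s)/s = (sqrt(2)*sqrt(s))/s = sqrt(2)/sqrt(s))
1/(-2822 + H(L(1, -5))) = 1/(-2822 + sqrt(2)/sqrt(2*1)) = 1/(-2822 + sqrt(2)/sqrt(2)) = 1/(-2822 + sqrt(2)*(sqrt(2)/2)) = 1/(-2822 + 1) = 1/(-2821) = -1/2821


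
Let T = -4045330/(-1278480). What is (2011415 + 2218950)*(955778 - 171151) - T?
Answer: 424360573346009507/127848 ≈ 3.3193e+12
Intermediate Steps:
T = 404533/127848 (T = -4045330*(-1/1278480) = 404533/127848 ≈ 3.1642)
(2011415 + 2218950)*(955778 - 171151) - T = (2011415 + 2218950)*(955778 - 171151) - 1*404533/127848 = 4230365*784627 - 404533/127848 = 3319258598855 - 404533/127848 = 424360573346009507/127848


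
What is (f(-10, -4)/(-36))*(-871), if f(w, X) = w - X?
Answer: -871/6 ≈ -145.17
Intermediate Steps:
(f(-10, -4)/(-36))*(-871) = ((-10 - 1*(-4))/(-36))*(-871) = ((-10 + 4)*(-1/36))*(-871) = -6*(-1/36)*(-871) = (⅙)*(-871) = -871/6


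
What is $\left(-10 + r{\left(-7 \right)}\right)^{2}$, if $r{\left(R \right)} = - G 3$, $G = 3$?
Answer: $361$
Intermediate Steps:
$r{\left(R \right)} = -9$ ($r{\left(R \right)} = \left(-1\right) 3 \cdot 3 = \left(-3\right) 3 = -9$)
$\left(-10 + r{\left(-7 \right)}\right)^{2} = \left(-10 - 9\right)^{2} = \left(-19\right)^{2} = 361$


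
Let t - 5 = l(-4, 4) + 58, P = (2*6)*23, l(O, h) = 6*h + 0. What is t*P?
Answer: 24012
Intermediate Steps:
l(O, h) = 6*h
P = 276 (P = 12*23 = 276)
t = 87 (t = 5 + (6*4 + 58) = 5 + (24 + 58) = 5 + 82 = 87)
t*P = 87*276 = 24012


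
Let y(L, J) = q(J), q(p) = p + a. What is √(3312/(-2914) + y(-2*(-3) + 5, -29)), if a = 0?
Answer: I*√63975413/1457 ≈ 5.4897*I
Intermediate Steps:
q(p) = p (q(p) = p + 0 = p)
y(L, J) = J
√(3312/(-2914) + y(-2*(-3) + 5, -29)) = √(3312/(-2914) - 29) = √(3312*(-1/2914) - 29) = √(-1656/1457 - 29) = √(-43909/1457) = I*√63975413/1457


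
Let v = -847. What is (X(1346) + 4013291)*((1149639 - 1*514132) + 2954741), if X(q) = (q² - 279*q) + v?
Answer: 19561918599248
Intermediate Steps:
X(q) = -847 + q² - 279*q (X(q) = (q² - 279*q) - 847 = -847 + q² - 279*q)
(X(1346) + 4013291)*((1149639 - 1*514132) + 2954741) = ((-847 + 1346² - 279*1346) + 4013291)*((1149639 - 1*514132) + 2954741) = ((-847 + 1811716 - 375534) + 4013291)*((1149639 - 514132) + 2954741) = (1435335 + 4013291)*(635507 + 2954741) = 5448626*3590248 = 19561918599248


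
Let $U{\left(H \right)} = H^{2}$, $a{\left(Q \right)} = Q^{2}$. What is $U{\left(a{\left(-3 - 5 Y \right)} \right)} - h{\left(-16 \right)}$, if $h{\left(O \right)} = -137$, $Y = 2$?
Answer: $28698$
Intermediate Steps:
$U{\left(a{\left(-3 - 5 Y \right)} \right)} - h{\left(-16 \right)} = \left(\left(-3 - 10\right)^{2}\right)^{2} - -137 = \left(\left(-3 - 10\right)^{2}\right)^{2} + 137 = \left(\left(-13\right)^{2}\right)^{2} + 137 = 169^{2} + 137 = 28561 + 137 = 28698$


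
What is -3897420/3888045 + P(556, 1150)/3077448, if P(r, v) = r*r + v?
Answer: -39954449827/44315764108 ≈ -0.90159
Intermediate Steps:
P(r, v) = v + r² (P(r, v) = r² + v = v + r²)
-3897420/3888045 + P(556, 1150)/3077448 = -3897420/3888045 + (1150 + 556²)/3077448 = -3897420*1/3888045 + (1150 + 309136)*(1/3077448) = -259828/259203 + 310286*(1/3077448) = -259828/259203 + 155143/1538724 = -39954449827/44315764108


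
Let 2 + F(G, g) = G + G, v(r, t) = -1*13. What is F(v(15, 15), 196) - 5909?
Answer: -5937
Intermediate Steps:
v(r, t) = -13
F(G, g) = -2 + 2*G (F(G, g) = -2 + (G + G) = -2 + 2*G)
F(v(15, 15), 196) - 5909 = (-2 + 2*(-13)) - 5909 = (-2 - 26) - 5909 = -28 - 5909 = -5937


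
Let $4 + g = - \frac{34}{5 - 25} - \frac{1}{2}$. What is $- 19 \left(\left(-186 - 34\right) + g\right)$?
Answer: $\frac{21166}{5} \approx 4233.2$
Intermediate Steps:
$g = - \frac{14}{5}$ ($g = -4 - \left(\frac{1}{2} + \frac{34}{5 - 25}\right) = -4 - \left(\frac{1}{2} + \frac{34}{-20}\right) = -4 - - \frac{6}{5} = -4 + \left(\frac{17}{10} - \frac{1}{2}\right) = -4 + \frac{6}{5} = - \frac{14}{5} \approx -2.8$)
$- 19 \left(\left(-186 - 34\right) + g\right) = - 19 \left(\left(-186 - 34\right) - \frac{14}{5}\right) = - 19 \left(-220 - \frac{14}{5}\right) = \left(-19\right) \left(- \frac{1114}{5}\right) = \frac{21166}{5}$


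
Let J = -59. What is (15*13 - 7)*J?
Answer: -11092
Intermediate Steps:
(15*13 - 7)*J = (15*13 - 7)*(-59) = (195 - 7)*(-59) = 188*(-59) = -11092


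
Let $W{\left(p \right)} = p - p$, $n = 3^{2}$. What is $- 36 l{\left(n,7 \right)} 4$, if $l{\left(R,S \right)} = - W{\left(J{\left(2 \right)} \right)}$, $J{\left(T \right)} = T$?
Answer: $0$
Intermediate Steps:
$n = 9$
$W{\left(p \right)} = 0$
$l{\left(R,S \right)} = 0$ ($l{\left(R,S \right)} = \left(-1\right) 0 = 0$)
$- 36 l{\left(n,7 \right)} 4 = \left(-36\right) 0 \cdot 4 = 0 \cdot 4 = 0$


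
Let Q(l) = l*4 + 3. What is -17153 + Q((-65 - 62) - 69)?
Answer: -17934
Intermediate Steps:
Q(l) = 3 + 4*l (Q(l) = 4*l + 3 = 3 + 4*l)
-17153 + Q((-65 - 62) - 69) = -17153 + (3 + 4*((-65 - 62) - 69)) = -17153 + (3 + 4*(-127 - 69)) = -17153 + (3 + 4*(-196)) = -17153 + (3 - 784) = -17153 - 781 = -17934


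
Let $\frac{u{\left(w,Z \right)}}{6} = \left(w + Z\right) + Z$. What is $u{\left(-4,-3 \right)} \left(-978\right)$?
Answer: $58680$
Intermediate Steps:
$u{\left(w,Z \right)} = 6 w + 12 Z$ ($u{\left(w,Z \right)} = 6 \left(\left(w + Z\right) + Z\right) = 6 \left(\left(Z + w\right) + Z\right) = 6 \left(w + 2 Z\right) = 6 w + 12 Z$)
$u{\left(-4,-3 \right)} \left(-978\right) = \left(6 \left(-4\right) + 12 \left(-3\right)\right) \left(-978\right) = \left(-24 - 36\right) \left(-978\right) = \left(-60\right) \left(-978\right) = 58680$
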